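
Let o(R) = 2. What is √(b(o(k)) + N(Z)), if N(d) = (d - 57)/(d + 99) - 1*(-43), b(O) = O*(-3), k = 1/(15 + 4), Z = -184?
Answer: √287810/85 ≈ 6.3115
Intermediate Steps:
k = 1/19 ≈ 0.052632
b(O) = -3*O
N(d) = 43 + (-57 + d)/(99 + d) (N(d) = (-57 + d)/(99 + d) + 43 = 43 + (-57 + d)/(99 + d))
√(b(o(k)) + N(Z)) = √(-3*2 + 4*(1050 + 11*(-184))/(99 - 184)) = √(-6 + 4*(1050 - 2024)/(-85)) = √(-6 + 4*(-1/85)*(-974)) = √(-6 + 3896/85) = √(3386/85) = √287810/85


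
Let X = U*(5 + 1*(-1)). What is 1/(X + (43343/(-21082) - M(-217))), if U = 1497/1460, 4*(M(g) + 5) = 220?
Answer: -7694930/369006941 ≈ -0.020853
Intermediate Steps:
M(g) = 50 (M(g) = -5 + (¼)*220 = -5 + 55 = 50)
U = 1497/1460 (U = 1497*(1/1460) = 1497/1460 ≈ 1.0253)
X = 1497/365 (X = 1497*(5 + 1*(-1))/1460 = 1497*(5 - 1)/1460 = (1497/1460)*4 = 1497/365 ≈ 4.1014)
1/(X + (43343/(-21082) - M(-217))) = 1/(1497/365 + (43343/(-21082) - 1*50)) = 1/(1497/365 + (43343*(-1/21082) - 50)) = 1/(1497/365 + (-43343/21082 - 50)) = 1/(1497/365 - 1097443/21082) = 1/(-369006941/7694930) = -7694930/369006941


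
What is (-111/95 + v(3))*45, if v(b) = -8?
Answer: -7839/19 ≈ -412.58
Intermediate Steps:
(-111/95 + v(3))*45 = (-111/95 - 8)*45 = -871/95*45 = -7839/19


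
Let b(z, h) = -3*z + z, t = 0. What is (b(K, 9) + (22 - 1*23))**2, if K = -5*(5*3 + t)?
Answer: 22201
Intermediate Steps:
K = -75 (K = -5*(5*3 + 0) = -5*(15 + 0) = -5*15 = -75)
b(z, h) = -2*z
(b(K, 9) + (22 - 1*23))**2 = (-2*(-75) + (22 - 1*23))**2 = (150 + (22 - 23))**2 = (150 - 1)**2 = 149**2 = 22201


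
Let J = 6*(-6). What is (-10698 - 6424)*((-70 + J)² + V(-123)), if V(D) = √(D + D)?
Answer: -192382792 - 17122*I*√246 ≈ -1.9238e+8 - 2.6855e+5*I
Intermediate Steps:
J = -36
V(D) = √2*√D (V(D) = √(2*D) = √2*√D)
(-10698 - 6424)*((-70 + J)² + V(-123)) = (-10698 - 6424)*((-70 - 36)² + √2*√(-123)) = -17122*((-106)² + √2*(I*√123)) = -17122*(11236 + I*√246) = -192382792 - 17122*I*√246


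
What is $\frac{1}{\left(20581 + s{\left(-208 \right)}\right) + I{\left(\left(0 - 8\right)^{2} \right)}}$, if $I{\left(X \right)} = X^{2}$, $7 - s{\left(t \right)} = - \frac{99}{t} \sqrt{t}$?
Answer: $\frac{14144}{349130523} + \frac{4 i \sqrt{13}}{1280145251} \approx 4.0512 \cdot 10^{-5} + 1.1266 \cdot 10^{-8} i$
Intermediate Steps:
$s{\left(t \right)} = 7 + \frac{99}{\sqrt{t}}$ ($s{\left(t \right)} = 7 - - \frac{99}{t} \sqrt{t} = 7 - - \frac{99}{\sqrt{t}} = 7 + \frac{99}{\sqrt{t}}$)
$\frac{1}{\left(20581 + s{\left(-208 \right)}\right) + I{\left(\left(0 - 8\right)^{2} \right)}} = \frac{1}{\left(20581 + \left(7 + \frac{99}{4 i \sqrt{13}}\right)\right) + \left(\left(0 - 8\right)^{2}\right)^{2}} = \frac{1}{\left(20581 + \left(7 + 99 \left(- \frac{i \sqrt{13}}{52}\right)\right)\right) + \left(\left(-8\right)^{2}\right)^{2}} = \frac{1}{\left(20581 + \left(7 - \frac{99 i \sqrt{13}}{52}\right)\right) + 64^{2}} = \frac{1}{\left(20588 - \frac{99 i \sqrt{13}}{52}\right) + 4096} = \frac{1}{24684 - \frac{99 i \sqrt{13}}{52}}$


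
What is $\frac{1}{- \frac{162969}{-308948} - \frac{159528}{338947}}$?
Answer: $\frac{104716997756}{5951997099} \approx 17.594$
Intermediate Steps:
$\frac{1}{- \frac{162969}{-308948} - \frac{159528}{338947}} = \frac{1}{\left(-162969\right) \left(- \frac{1}{308948}\right) - \frac{159528}{338947}} = \frac{1}{\frac{162969}{308948} - \frac{159528}{338947}} = \frac{1}{\frac{5951997099}{104716997756}} = \frac{104716997756}{5951997099}$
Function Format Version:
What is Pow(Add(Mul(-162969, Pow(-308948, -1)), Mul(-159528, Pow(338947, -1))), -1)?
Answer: Rational(104716997756, 5951997099) ≈ 17.594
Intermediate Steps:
Pow(Add(Mul(-162969, Pow(-308948, -1)), Mul(-159528, Pow(338947, -1))), -1) = Pow(Add(Mul(-162969, Rational(-1, 308948)), Mul(-159528, Rational(1, 338947))), -1) = Pow(Add(Rational(162969, 308948), Rational(-159528, 338947)), -1) = Pow(Rational(5951997099, 104716997756), -1) = Rational(104716997756, 5951997099)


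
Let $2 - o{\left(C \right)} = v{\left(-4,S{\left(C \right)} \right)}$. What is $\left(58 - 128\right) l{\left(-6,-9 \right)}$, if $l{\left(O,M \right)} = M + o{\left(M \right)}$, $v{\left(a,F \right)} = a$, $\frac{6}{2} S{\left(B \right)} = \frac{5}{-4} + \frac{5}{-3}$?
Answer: $210$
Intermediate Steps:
$S{\left(B \right)} = - \frac{35}{36}$ ($S{\left(B \right)} = \frac{\frac{5}{-4} + \frac{5}{-3}}{3} = \frac{5 \left(- \frac{1}{4}\right) + 5 \left(- \frac{1}{3}\right)}{3} = \frac{- \frac{5}{4} - \frac{5}{3}}{3} = \frac{1}{3} \left(- \frac{35}{12}\right) = - \frac{35}{36}$)
$o{\left(C \right)} = 6$ ($o{\left(C \right)} = 2 - -4 = 2 + 4 = 6$)
$l{\left(O,M \right)} = 6 + M$ ($l{\left(O,M \right)} = M + 6 = 6 + M$)
$\left(58 - 128\right) l{\left(-6,-9 \right)} = \left(58 - 128\right) \left(6 - 9\right) = \left(-70\right) \left(-3\right) = 210$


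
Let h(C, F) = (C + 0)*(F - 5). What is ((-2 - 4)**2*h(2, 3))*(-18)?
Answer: 2592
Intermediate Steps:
h(C, F) = C*(-5 + F)
((-2 - 4)**2*h(2, 3))*(-18) = ((-2 - 4)**2*(2*(-5 + 3)))*(-18) = ((-6)**2*(2*(-2)))*(-18) = (36*(-4))*(-18) = -144*(-18) = 2592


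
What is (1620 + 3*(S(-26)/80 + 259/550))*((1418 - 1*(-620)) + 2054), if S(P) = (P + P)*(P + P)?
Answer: 176243742/25 ≈ 7.0498e+6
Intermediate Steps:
S(P) = 4*P² (S(P) = (2*P)*(2*P) = 4*P²)
(1620 + 3*(S(-26)/80 + 259/550))*((1418 - 1*(-620)) + 2054) = (1620 + 3*((4*(-26)²)/80 + 259/550))*((1418 - 1*(-620)) + 2054) = (1620 + 3*((4*676)*(1/80) + 259*(1/550)))*((1418 + 620) + 2054) = (1620 + 3*(2704*(1/80) + 259/550))*(2038 + 2054) = (1620 + 3*(169/5 + 259/550))*4092 = (1620 + 3*(18849/550))*4092 = (1620 + 56547/550)*4092 = (947547/550)*4092 = 176243742/25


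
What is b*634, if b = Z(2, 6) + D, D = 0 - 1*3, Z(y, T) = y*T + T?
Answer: 9510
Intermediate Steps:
Z(y, T) = T + T*y (Z(y, T) = T*y + T = T + T*y)
D = -3 (D = 0 - 3 = -3)
b = 15 (b = 6*(1 + 2) - 3 = 6*3 - 3 = 18 - 3 = 15)
b*634 = 15*634 = 9510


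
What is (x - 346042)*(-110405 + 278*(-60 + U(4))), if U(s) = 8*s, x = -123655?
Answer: 55513018733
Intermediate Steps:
(x - 346042)*(-110405 + 278*(-60 + U(4))) = (-123655 - 346042)*(-110405 + 278*(-60 + 8*4)) = -469697*(-110405 + 278*(-60 + 32)) = -469697*(-110405 + 278*(-28)) = -469697*(-110405 - 7784) = -469697*(-118189) = 55513018733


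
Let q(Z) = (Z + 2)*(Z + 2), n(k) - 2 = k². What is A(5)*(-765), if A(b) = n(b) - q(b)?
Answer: 16830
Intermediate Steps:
n(k) = 2 + k²
q(Z) = (2 + Z)² (q(Z) = (2 + Z)*(2 + Z) = (2 + Z)²)
A(b) = 2 + b² - (2 + b)² (A(b) = (2 + b²) - (2 + b)² = 2 + b² - (2 + b)²)
A(5)*(-765) = (-2 - 4*5)*(-765) = (-2 - 20)*(-765) = -22*(-765) = 16830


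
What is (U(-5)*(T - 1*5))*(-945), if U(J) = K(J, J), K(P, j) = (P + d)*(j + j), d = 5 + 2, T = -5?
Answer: -189000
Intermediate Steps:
d = 7
K(P, j) = 2*j*(7 + P) (K(P, j) = (P + 7)*(j + j) = (7 + P)*(2*j) = 2*j*(7 + P))
U(J) = 2*J*(7 + J)
(U(-5)*(T - 1*5))*(-945) = ((2*(-5)*(7 - 5))*(-5 - 1*5))*(-945) = ((2*(-5)*2)*(-5 - 5))*(-945) = -20*(-10)*(-945) = 200*(-945) = -189000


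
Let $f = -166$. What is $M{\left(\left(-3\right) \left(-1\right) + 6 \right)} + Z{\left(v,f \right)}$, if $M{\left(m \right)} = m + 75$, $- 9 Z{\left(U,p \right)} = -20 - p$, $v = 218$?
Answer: $\frac{610}{9} \approx 67.778$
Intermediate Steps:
$Z{\left(U,p \right)} = \frac{20}{9} + \frac{p}{9}$ ($Z{\left(U,p \right)} = - \frac{-20 - p}{9} = \frac{20}{9} + \frac{p}{9}$)
$M{\left(m \right)} = 75 + m$
$M{\left(\left(-3\right) \left(-1\right) + 6 \right)} + Z{\left(v,f \right)} = \left(75 + \left(\left(-3\right) \left(-1\right) + 6\right)\right) + \left(\frac{20}{9} + \frac{1}{9} \left(-166\right)\right) = \left(75 + \left(3 + 6\right)\right) + \left(\frac{20}{9} - \frac{166}{9}\right) = \left(75 + 9\right) - \frac{146}{9} = 84 - \frac{146}{9} = \frac{610}{9}$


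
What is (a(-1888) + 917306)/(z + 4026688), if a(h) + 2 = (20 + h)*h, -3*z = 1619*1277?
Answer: 13332264/10012601 ≈ 1.3315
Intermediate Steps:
z = -2067463/3 (z = -1619*1277/3 = -1/3*2067463 = -2067463/3 ≈ -6.8915e+5)
a(h) = -2 + h*(20 + h) (a(h) = -2 + (20 + h)*h = -2 + h*(20 + h))
(a(-1888) + 917306)/(z + 4026688) = ((-2 + (-1888)**2 + 20*(-1888)) + 917306)/(-2067463/3 + 4026688) = ((-2 + 3564544 - 37760) + 917306)/(10012601/3) = (3526782 + 917306)*(3/10012601) = 4444088*(3/10012601) = 13332264/10012601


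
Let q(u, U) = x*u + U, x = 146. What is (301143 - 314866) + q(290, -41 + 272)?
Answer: 28848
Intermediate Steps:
q(u, U) = U + 146*u (q(u, U) = 146*u + U = U + 146*u)
(301143 - 314866) + q(290, -41 + 272) = (301143 - 314866) + ((-41 + 272) + 146*290) = -13723 + (231 + 42340) = -13723 + 42571 = 28848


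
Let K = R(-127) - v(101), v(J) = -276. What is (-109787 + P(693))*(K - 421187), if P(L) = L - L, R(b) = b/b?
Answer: 46210446170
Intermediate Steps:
R(b) = 1
P(L) = 0
K = 277 (K = 1 - 1*(-276) = 1 + 276 = 277)
(-109787 + P(693))*(K - 421187) = (-109787 + 0)*(277 - 421187) = -109787*(-420910) = 46210446170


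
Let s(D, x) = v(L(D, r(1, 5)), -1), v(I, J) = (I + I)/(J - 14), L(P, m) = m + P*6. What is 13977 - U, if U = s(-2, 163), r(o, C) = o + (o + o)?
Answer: 69879/5 ≈ 13976.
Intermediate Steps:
r(o, C) = 3*o (r(o, C) = o + 2*o = 3*o)
L(P, m) = m + 6*P
v(I, J) = 2*I/(-14 + J) (v(I, J) = (2*I)/(-14 + J) = 2*I/(-14 + J))
s(D, x) = -⅖ - 4*D/5 (s(D, x) = 2*(3*1 + 6*D)/(-14 - 1) = 2*(3 + 6*D)/(-15) = 2*(3 + 6*D)*(-1/15) = -⅖ - 4*D/5)
U = 6/5 (U = -⅖ - ⅘*(-2) = -⅖ + 8/5 = 6/5 ≈ 1.2000)
13977 - U = 13977 - 1*6/5 = 13977 - 6/5 = 69879/5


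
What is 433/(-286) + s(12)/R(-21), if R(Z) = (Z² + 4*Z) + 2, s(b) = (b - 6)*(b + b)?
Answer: -114263/102674 ≈ -1.1129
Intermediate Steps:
s(b) = 2*b*(-6 + b) (s(b) = (-6 + b)*(2*b) = 2*b*(-6 + b))
R(Z) = 2 + Z² + 4*Z
433/(-286) + s(12)/R(-21) = 433/(-286) + (2*12*(-6 + 12))/(2 + (-21)² + 4*(-21)) = 433*(-1/286) + (2*12*6)/(2 + 441 - 84) = -433/286 + 144/359 = -114263/102674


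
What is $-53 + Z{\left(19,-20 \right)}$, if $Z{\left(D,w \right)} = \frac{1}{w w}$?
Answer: $- \frac{21199}{400} \approx -52.997$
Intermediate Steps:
$Z{\left(D,w \right)} = \frac{1}{w^{2}}$
$-53 + Z{\left(19,-20 \right)} = -53 + \frac{1}{400} = - \frac{21199}{400}$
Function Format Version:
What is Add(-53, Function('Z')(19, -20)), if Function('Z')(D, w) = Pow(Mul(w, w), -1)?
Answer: Rational(-21199, 400) ≈ -52.997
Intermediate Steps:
Function('Z')(D, w) = Pow(w, -2) (Function('Z')(D, w) = Pow(Pow(w, 2), -1) = Pow(w, -2))
Add(-53, Function('Z')(19, -20)) = Add(-53, Pow(-20, -2)) = Add(-53, Rational(1, 400)) = Rational(-21199, 400)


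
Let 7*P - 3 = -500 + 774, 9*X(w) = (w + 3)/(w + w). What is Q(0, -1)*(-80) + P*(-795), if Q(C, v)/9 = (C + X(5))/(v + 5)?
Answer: -220327/7 ≈ -31475.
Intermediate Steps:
X(w) = (3 + w)/(18*w) (X(w) = ((w + 3)/(w + w))/9 = ((3 + w)/((2*w)))/9 = ((3 + w)*(1/(2*w)))/9 = ((3 + w)/(2*w))/9 = (3 + w)/(18*w))
P = 277/7 (P = 3/7 + (-500 + 774)/7 = 3/7 + (1/7)*274 = 3/7 + 274/7 = 277/7 ≈ 39.571)
Q(C, v) = 9*(4/45 + C)/(5 + v) (Q(C, v) = 9*((C + (1/18)*(3 + 5)/5)/(v + 5)) = 9*((C + (1/18)*(1/5)*8)/(5 + v)) = 9*((C + 4/45)/(5 + v)) = 9*((4/45 + C)/(5 + v)) = 9*(4/45 + C)/(5 + v))
Q(0, -1)*(-80) + P*(-795) = ((4 + 45*0)/(5*(5 - 1)))*(-80) + (277/7)*(-795) = ((1/5)*(4 + 0)/4)*(-80) - 220215/7 = ((1/5)*(1/4)*4)*(-80) - 220215/7 = (1/5)*(-80) - 220215/7 = -16 - 220215/7 = -220327/7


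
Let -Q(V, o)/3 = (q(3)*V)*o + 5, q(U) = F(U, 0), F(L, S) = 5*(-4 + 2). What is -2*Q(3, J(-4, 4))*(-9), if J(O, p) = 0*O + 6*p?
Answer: 38610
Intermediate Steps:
J(O, p) = 6*p (J(O, p) = 0 + 6*p = 6*p)
F(L, S) = -10 (F(L, S) = 5*(-2) = -10)
q(U) = -10
Q(V, o) = -15 + 30*V*o (Q(V, o) = -3*((-10*V)*o + 5) = -3*(-10*V*o + 5) = -3*(5 - 10*V*o) = -15 + 30*V*o)
-2*Q(3, J(-4, 4))*(-9) = -2*(-15 + 30*3*(6*4))*(-9) = -2*(-15 + 30*3*24)*(-9) = -2*(-15 + 2160)*(-9) = -2*2145*(-9) = -4290*(-9) = 38610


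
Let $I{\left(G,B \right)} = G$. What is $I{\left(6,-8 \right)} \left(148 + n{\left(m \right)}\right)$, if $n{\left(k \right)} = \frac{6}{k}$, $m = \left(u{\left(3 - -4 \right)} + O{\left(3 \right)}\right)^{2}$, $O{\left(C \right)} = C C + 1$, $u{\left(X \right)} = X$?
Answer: $\frac{256668}{289} \approx 888.13$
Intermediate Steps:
$O{\left(C \right)} = 1 + C^{2}$ ($O{\left(C \right)} = C^{2} + 1 = 1 + C^{2}$)
$m = 289$ ($m = \left(\left(3 - -4\right) + \left(1 + 3^{2}\right)\right)^{2} = \left(\left(3 + 4\right) + \left(1 + 9\right)\right)^{2} = \left(7 + 10\right)^{2} = 17^{2} = 289$)
$I{\left(6,-8 \right)} \left(148 + n{\left(m \right)}\right) = 6 \left(148 + \frac{6}{289}\right) = 6 \cdot \frac{42778}{289} = \frac{256668}{289}$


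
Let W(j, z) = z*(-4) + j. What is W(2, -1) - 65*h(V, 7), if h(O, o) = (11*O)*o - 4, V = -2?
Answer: 10276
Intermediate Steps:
h(O, o) = -4 + 11*O*o (h(O, o) = 11*O*o - 4 = -4 + 11*O*o)
W(j, z) = j - 4*z (W(j, z) = -4*z + j = j - 4*z)
W(2, -1) - 65*h(V, 7) = (2 - 4*(-1)) - 65*(-4 + 11*(-2)*7) = (2 + 4) - 65*(-4 - 154) = 6 - 65*(-158) = 6 + 10270 = 10276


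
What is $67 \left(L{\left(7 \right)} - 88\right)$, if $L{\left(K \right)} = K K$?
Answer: $-2613$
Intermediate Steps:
$L{\left(K \right)} = K^{2}$
$67 \left(L{\left(7 \right)} - 88\right) = 67 \left(7^{2} - 88\right) = 67 \left(49 - 88\right) = 67 \left(-39\right) = -2613$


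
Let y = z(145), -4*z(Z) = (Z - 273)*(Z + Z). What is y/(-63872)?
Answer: -145/998 ≈ -0.14529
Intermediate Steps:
z(Z) = -Z*(-273 + Z)/2 (z(Z) = -(Z - 273)*(Z + Z)/4 = -(-273 + Z)*2*Z/4 = -Z*(-273 + Z)/2)
y = 9280 (y = (1/2)*145*(273 - 1*145) = (1/2)*145*(273 - 145) = (1/2)*145*128 = 9280)
y/(-63872) = 9280/(-63872) = 9280*(-1/63872) = -145/998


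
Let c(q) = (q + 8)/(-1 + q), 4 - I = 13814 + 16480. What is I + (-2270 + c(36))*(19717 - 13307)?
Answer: -102010522/7 ≈ -1.4573e+7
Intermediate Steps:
I = -30290 (I = 4 - (13814 + 16480) = 4 - 1*30294 = 4 - 30294 = -30290)
c(q) = (8 + q)/(-1 + q)
I + (-2270 + c(36))*(19717 - 13307) = -30290 + (-2270 + (8 + 36)/(-1 + 36))*(19717 - 13307) = -30290 + (-2270 + 44/35)*6410 = -30290 - 79406/35*6410 = -30290 - 101798492/7 = -102010522/7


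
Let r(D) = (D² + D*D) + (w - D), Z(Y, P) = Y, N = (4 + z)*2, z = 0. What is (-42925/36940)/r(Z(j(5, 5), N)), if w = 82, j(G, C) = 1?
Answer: -8585/613204 ≈ -0.014000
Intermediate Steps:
N = 8 (N = (4 + 0)*2 = 4*2 = 8)
r(D) = 82 - D + 2*D² (r(D) = (D² + D*D) + (82 - D) = (D² + D²) + (82 - D) = 2*D² + (82 - D) = 82 - D + 2*D²)
(-42925/36940)/r(Z(j(5, 5), N)) = (-42925/36940)/(82 - 1*1 + 2*1²) = (-42925*1/36940)/(82 - 1 + 2*1) = -8585/(7388*(82 - 1 + 2)) = -8585/7388/83 = -8585/7388*1/83 = -8585/613204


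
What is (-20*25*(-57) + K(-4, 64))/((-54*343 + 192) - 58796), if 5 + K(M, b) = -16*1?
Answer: -28479/77126 ≈ -0.36925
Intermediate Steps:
K(M, b) = -21 (K(M, b) = -5 - 16*1 = -5 - 16 = -21)
(-20*25*(-57) + K(-4, 64))/((-54*343 + 192) - 58796) = (-20*25*(-57) - 21)/((-54*343 + 192) - 58796) = (-500*(-57) - 21)/((-18522 + 192) - 58796) = (28500 - 21)/(-18330 - 58796) = 28479/(-77126) = 28479*(-1/77126) = -28479/77126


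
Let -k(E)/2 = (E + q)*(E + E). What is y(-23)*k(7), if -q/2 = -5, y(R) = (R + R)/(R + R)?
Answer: -476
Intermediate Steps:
y(R) = 1 (y(R) = (2*R)/((2*R)) = (2*R)*(1/(2*R)) = 1)
q = 10 (q = -2*(-5) = 10)
k(E) = -4*E*(10 + E) (k(E) = -2*(E + 10)*(E + E) = -2*(10 + E)*2*E = -4*E*(10 + E))
y(-23)*k(7) = 1*(-4*7*(10 + 7)) = 1*(-4*7*17) = 1*(-476) = -476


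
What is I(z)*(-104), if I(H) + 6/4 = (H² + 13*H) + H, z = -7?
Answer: 5252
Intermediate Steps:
I(H) = -3/2 + H² + 14*H (I(H) = -3/2 + ((H² + 13*H) + H) = -3/2 + (H² + 14*H) = -3/2 + H² + 14*H)
I(z)*(-104) = (-3/2 + (-7)² + 14*(-7))*(-104) = (-3/2 + 49 - 98)*(-104) = -101/2*(-104) = 5252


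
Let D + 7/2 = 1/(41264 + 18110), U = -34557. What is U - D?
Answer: -1025789755/29687 ≈ -34554.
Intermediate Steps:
D = -103904/29687 (D = -7/2 + 1/(41264 + 18110) = -7/2 + 1/59374 = -103904/29687 ≈ -3.5000)
U - D = -34557 - 1*(-103904/29687) = -34557 + 103904/29687 = -1025789755/29687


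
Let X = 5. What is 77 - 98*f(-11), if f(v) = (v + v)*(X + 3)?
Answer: 17325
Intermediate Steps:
f(v) = 16*v (f(v) = (v + v)*(5 + 3) = (2*v)*8 = 16*v)
77 - 98*f(-11) = 77 - 1568*(-11) = 77 - 98*(-176) = 77 + 17248 = 17325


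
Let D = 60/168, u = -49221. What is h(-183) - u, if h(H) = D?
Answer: 689099/14 ≈ 49221.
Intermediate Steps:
D = 5/14 (D = 60*(1/168) = 5/14 ≈ 0.35714)
h(H) = 5/14
h(-183) - u = 5/14 - 1*(-49221) = 5/14 + 49221 = 689099/14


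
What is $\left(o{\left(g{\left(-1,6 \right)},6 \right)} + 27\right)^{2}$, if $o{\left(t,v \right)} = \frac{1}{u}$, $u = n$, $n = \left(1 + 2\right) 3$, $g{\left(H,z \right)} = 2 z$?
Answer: $\frac{59536}{81} \approx 735.01$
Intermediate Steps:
$n = 9$ ($n = 3 \cdot 3 = 9$)
$u = 9$
$o{\left(t,v \right)} = \frac{1}{9}$
$\left(o{\left(g{\left(-1,6 \right)},6 \right)} + 27\right)^{2} = \left(\frac{1}{9} + 27\right)^{2} = \left(\frac{244}{9}\right)^{2} = \frac{59536}{81}$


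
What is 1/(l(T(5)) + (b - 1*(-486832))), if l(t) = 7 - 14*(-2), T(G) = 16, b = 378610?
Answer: 1/865477 ≈ 1.1554e-6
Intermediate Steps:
l(t) = 35 (l(t) = 7 + 28 = 35)
1/(l(T(5)) + (b - 1*(-486832))) = 1/(35 + (378610 - 1*(-486832))) = 1/(35 + (378610 + 486832)) = 1/(35 + 865442) = 1/865477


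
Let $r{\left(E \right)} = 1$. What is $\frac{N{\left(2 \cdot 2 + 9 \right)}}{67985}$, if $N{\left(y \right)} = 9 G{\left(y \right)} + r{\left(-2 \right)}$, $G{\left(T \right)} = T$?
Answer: $\frac{118}{67985} \approx 0.0017357$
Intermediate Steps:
$N{\left(y \right)} = 1 + 9 y$ ($N{\left(y \right)} = 9 y + 1 = 1 + 9 y$)
$\frac{N{\left(2 \cdot 2 + 9 \right)}}{67985} = \frac{1 + 9 \left(2 \cdot 2 + 9\right)}{67985} = \left(1 + 9 \left(4 + 9\right)\right) \frac{1}{67985} = \left(1 + 9 \cdot 13\right) \frac{1}{67985} = \left(1 + 117\right) \frac{1}{67985} = 118 \cdot \frac{1}{67985} = \frac{118}{67985}$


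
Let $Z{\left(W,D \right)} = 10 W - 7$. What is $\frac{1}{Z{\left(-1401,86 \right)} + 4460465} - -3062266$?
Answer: $\frac{13616206531169}{4446448} \approx 3.0623 \cdot 10^{6}$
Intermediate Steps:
$Z{\left(W,D \right)} = -7 + 10 W$ ($Z{\left(W,D \right)} = 10 W - 7 = -7 + 10 W$)
$\frac{1}{Z{\left(-1401,86 \right)} + 4460465} - -3062266 = \frac{1}{\left(-7 + 10 \left(-1401\right)\right) + 4460465} - -3062266 = \frac{1}{\left(-7 - 14010\right) + 4460465} + 3062266 = \frac{1}{-14017 + 4460465} + 3062266 = \frac{1}{4446448} + 3062266 = \frac{13616206531169}{4446448}$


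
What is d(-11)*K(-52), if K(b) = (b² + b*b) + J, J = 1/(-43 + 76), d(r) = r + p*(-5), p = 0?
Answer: -178465/3 ≈ -59488.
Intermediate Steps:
d(r) = r (d(r) = r + 0*(-5) = r + 0 = r)
J = 1/33 ≈ 0.030303
K(b) = 1/33 + 2*b² (K(b) = (b² + b*b) + 1/33 = (b² + b²) + 1/33 = 2*b² + 1/33 = 1/33 + 2*b²)
d(-11)*K(-52) = -11*(1/33 + 2*(-52)²) = -11*(1/33 + 2*2704) = -11*(1/33 + 5408) = -11*178465/33 = -178465/3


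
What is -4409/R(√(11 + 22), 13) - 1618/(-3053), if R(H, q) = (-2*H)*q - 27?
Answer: -109507819/21960229 + 114634*√33/21579 ≈ 25.530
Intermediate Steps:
R(H, q) = -27 - 2*H*q (R(H, q) = -2*H*q - 27 = -27 - 2*H*q)
-4409/R(√(11 + 22), 13) - 1618/(-3053) = -4409/(-27 - 2*√(11 + 22)*13) - 1618/(-3053) = -4409/(-27 - 2*√33*13) - 1618*(-1/3053) = -4409/(-27 - 26*√33) + 1618/3053 = 1618/3053 - 4409/(-27 - 26*√33)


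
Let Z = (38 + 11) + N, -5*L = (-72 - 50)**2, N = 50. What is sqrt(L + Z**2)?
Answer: sqrt(170605)/5 ≈ 82.609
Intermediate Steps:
L = -14884/5 (L = -(-72 - 50)**2/5 = -1/5*(-122)**2 = -1/5*14884 = -14884/5 ≈ -2976.8)
Z = 99 (Z = (38 + 11) + 50 = 49 + 50 = 99)
sqrt(L + Z**2) = sqrt(-14884/5 + 99**2) = sqrt(-14884/5 + 9801) = sqrt(34121/5) = sqrt(170605)/5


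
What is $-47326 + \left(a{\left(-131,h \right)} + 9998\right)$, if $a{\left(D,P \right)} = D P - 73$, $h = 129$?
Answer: $-54300$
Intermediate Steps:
$a{\left(D,P \right)} = -73 + D P$
$-47326 + \left(a{\left(-131,h \right)} + 9998\right) = -47326 + \left(\left(-73 - 16899\right) + 9998\right) = -47326 + \left(-16972 + 9998\right) = -47326 - 6974 = -54300$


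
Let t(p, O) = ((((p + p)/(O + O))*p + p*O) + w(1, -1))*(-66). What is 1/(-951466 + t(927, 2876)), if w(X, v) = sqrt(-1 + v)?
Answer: -365864917562278/64732706095280750987689 + 136477704*I*sqrt(2)/64732706095280750987689 ≈ -5.6519e-9 + 2.9816e-15*I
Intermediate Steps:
t(p, O) = -66*I*sqrt(2) - 66*O*p - 66*p**2/O (t(p, O) = ((((p + p)/(O + O))*p + p*O) + sqrt(-1 - 1))*(-66) = ((((2*p)/((2*O)))*p + O*p) + sqrt(-2))*(-66) = ((((2*p)*(1/(2*O)))*p + O*p) + I*sqrt(2))*(-66) = (((p/O)*p + O*p) + I*sqrt(2))*(-66) = ((p**2/O + O*p) + I*sqrt(2))*(-66) = ((O*p + p**2/O) + I*sqrt(2))*(-66) = (I*sqrt(2) + O*p + p**2/O)*(-66) = -66*I*sqrt(2) - 66*O*p - 66*p**2/O)
1/(-951466 + t(927, 2876)) = 1/(-951466 + 66*(-1*927**2 - 1*2876*(I*sqrt(2) + 2876*927))/2876) = 1/(-951466 + 66*(1/2876)*(-1*859329 - 1*2876*(I*sqrt(2) + 2666052))) = 1/(-951466 + 66*(1/2876)*(-859329 - 1*2876*(2666052 + I*sqrt(2)))) = 1/(-951466 + 66*(1/2876)*(-859329 + (-7667565552 - 2876*I*sqrt(2)))) = 1/(-951466 + 66*(1/2876)*(-7668424881 - 2876*I*sqrt(2))) = 1/(-951466 + (-253058021073/1438 - 66*I*sqrt(2))) = 1/(-254426229181/1438 - 66*I*sqrt(2))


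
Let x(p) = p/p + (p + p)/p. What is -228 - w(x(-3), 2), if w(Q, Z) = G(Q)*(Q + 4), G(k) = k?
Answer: -249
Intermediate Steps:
x(p) = 3 (x(p) = 1 + (2*p)/p = 1 + 2 = 3)
w(Q, Z) = Q*(4 + Q) (w(Q, Z) = Q*(Q + 4) = Q*(4 + Q))
-228 - w(x(-3), 2) = -228 - 3*(4 + 3) = -228 - 3*7 = -228 - 1*21 = -228 - 21 = -249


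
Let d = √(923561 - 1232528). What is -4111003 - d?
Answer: -4111003 - I*√308967 ≈ -4.111e+6 - 555.85*I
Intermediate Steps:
d = I*√308967 (d = √(-308967) = I*√308967 ≈ 555.85*I)
-4111003 - d = -4111003 - I*√308967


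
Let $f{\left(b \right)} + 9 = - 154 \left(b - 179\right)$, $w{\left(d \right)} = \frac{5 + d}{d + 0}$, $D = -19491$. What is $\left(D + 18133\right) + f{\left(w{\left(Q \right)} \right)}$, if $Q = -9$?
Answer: $\frac{235175}{9} \approx 26131.0$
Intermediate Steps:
$w{\left(d \right)} = \frac{5 + d}{d}$
$f{\left(b \right)} = 27557 - 154 b$ ($f{\left(b \right)} = -9 - 154 \left(b - 179\right) = -9 - 154 \left(-179 + b\right) = -9 - \left(-27566 + 154 b\right) = 27557 - 154 b$)
$\left(D + 18133\right) + f{\left(w{\left(Q \right)} \right)} = \left(-19491 + 18133\right) + \left(27557 - 154 \frac{5 - 9}{-9}\right) = -1358 + \left(27557 - 154 \left(\left(- \frac{1}{9}\right) \left(-4\right)\right)\right) = -1358 + \left(27557 - \frac{616}{9}\right) = -1358 + \frac{247397}{9} = \frac{235175}{9}$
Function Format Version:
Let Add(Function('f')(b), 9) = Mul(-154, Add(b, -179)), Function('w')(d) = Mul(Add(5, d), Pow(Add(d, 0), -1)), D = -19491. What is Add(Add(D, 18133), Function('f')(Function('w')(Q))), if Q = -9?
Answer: Rational(235175, 9) ≈ 26131.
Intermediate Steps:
Function('w')(d) = Mul(Pow(d, -1), Add(5, d)) (Function('w')(d) = Mul(Add(5, d), Pow(d, -1)) = Mul(Pow(d, -1), Add(5, d)))
Function('f')(b) = Add(27557, Mul(-154, b)) (Function('f')(b) = Add(-9, Mul(-154, Add(b, -179))) = Add(-9, Mul(-154, Add(-179, b))) = Add(-9, Add(27566, Mul(-154, b))) = Add(27557, Mul(-154, b)))
Add(Add(D, 18133), Function('f')(Function('w')(Q))) = Add(Add(-19491, 18133), Add(27557, Mul(-154, Mul(Pow(-9, -1), Add(5, -9))))) = Add(-1358, Add(27557, Mul(-154, Mul(Rational(-1, 9), -4)))) = Add(-1358, Add(27557, Mul(-154, Rational(4, 9)))) = Add(-1358, Add(27557, Rational(-616, 9))) = Add(-1358, Rational(247397, 9)) = Rational(235175, 9)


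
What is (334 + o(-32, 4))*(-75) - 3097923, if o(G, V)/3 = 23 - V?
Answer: -3127248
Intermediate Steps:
o(G, V) = 69 - 3*V (o(G, V) = 3*(23 - V) = 69 - 3*V)
(334 + o(-32, 4))*(-75) - 3097923 = (334 + (69 - 3*4))*(-75) - 3097923 = (334 + (69 - 12))*(-75) - 3097923 = (334 + 57)*(-75) - 3097923 = 391*(-75) - 3097923 = -29325 - 3097923 = -3127248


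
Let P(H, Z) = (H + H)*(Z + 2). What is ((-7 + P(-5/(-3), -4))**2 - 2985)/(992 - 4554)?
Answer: 12592/16029 ≈ 0.78558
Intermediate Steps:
P(H, Z) = 2*H*(2 + Z) (P(H, Z) = (2*H)*(2 + Z) = 2*H*(2 + Z))
((-7 + P(-5/(-3), -4))**2 - 2985)/(992 - 4554) = ((-7 + 2*(-5/(-3))*(2 - 4))**2 - 2985)/(992 - 4554) = ((-7 + 2*(-5*(-1/3))*(-2))**2 - 2985)/(-3562) = ((-7 + 2*(5/3)*(-2))**2 - 2985)*(-1/3562) = ((-7 - 20/3)**2 - 2985)*(-1/3562) = ((-41/3)**2 - 2985)*(-1/3562) = (1681/9 - 2985)*(-1/3562) = -25184/9*(-1/3562) = 12592/16029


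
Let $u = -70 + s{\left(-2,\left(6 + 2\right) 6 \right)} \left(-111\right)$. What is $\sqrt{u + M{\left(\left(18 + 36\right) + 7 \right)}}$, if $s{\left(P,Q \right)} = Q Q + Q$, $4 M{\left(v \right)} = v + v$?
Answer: $\frac{17 i \sqrt{3614}}{2} \approx 510.99 i$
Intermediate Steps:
$M{\left(v \right)} = \frac{v}{2}$ ($M{\left(v \right)} = \frac{v + v}{4} = \frac{2 v}{4} = \frac{v}{2}$)
$s{\left(P,Q \right)} = Q + Q^{2}$ ($s{\left(P,Q \right)} = Q^{2} + Q = Q + Q^{2}$)
$u = -261142$ ($u = -70 + \left(6 + 2\right) 6 \left(1 + \left(6 + 2\right) 6\right) \left(-111\right) = -70 + 8 \cdot 6 \left(1 + 8 \cdot 6\right) \left(-111\right) = -70 + 48 \left(1 + 48\right) \left(-111\right) = -70 + 48 \cdot 49 \left(-111\right) = -70 + 2352 \left(-111\right) = -70 - 261072 = -261142$)
$\sqrt{u + M{\left(\left(18 + 36\right) + 7 \right)}} = \sqrt{-261142 + \frac{\left(18 + 36\right) + 7}{2}} = \sqrt{-261142 + \frac{54 + 7}{2}} = \sqrt{-261142 + \frac{1}{2} \cdot 61} = \sqrt{-261142 + \frac{61}{2}} = \sqrt{- \frac{522223}{2}} = \frac{17 i \sqrt{3614}}{2}$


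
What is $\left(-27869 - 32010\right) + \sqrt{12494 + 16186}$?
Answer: $-59879 + 2 \sqrt{7170} \approx -59710.0$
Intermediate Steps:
$\left(-27869 - 32010\right) + \sqrt{12494 + 16186} = -59879 + \sqrt{28680} = -59879 + 2 \sqrt{7170}$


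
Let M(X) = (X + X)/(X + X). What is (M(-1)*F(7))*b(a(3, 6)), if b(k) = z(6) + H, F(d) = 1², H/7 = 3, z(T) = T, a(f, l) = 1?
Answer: 27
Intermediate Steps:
H = 21 (H = 7*3 = 21)
M(X) = 1 (M(X) = (2*X)/((2*X)) = (2*X)*(1/(2*X)) = 1)
F(d) = 1
b(k) = 27 (b(k) = 6 + 21 = 27)
(M(-1)*F(7))*b(a(3, 6)) = (1*1)*27 = 1*27 = 27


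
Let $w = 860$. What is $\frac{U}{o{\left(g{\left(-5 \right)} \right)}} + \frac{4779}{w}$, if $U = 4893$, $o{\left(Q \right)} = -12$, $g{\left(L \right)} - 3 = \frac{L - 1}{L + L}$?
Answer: $- \frac{172943}{430} \approx -402.19$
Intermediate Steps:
$g{\left(L \right)} = 3 + \frac{-1 + L}{2 L}$ ($g{\left(L \right)} = 3 + \frac{L - 1}{L + L} = 3 + \frac{-1 + L}{2 L}$)
$\frac{U}{o{\left(g{\left(-5 \right)} \right)}} + \frac{4779}{w} = \frac{4893}{-12} + \frac{4779}{860} = 4893 \left(- \frac{1}{12}\right) + 4779 \cdot \frac{1}{860} = - \frac{1631}{4} + \frac{4779}{860} = - \frac{172943}{430}$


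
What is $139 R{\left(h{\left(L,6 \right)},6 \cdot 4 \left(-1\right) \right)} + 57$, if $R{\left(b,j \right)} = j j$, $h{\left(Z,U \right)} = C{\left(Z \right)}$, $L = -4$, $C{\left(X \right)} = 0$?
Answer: $80121$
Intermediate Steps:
$h{\left(Z,U \right)} = 0$
$R{\left(b,j \right)} = j^{2}$
$139 R{\left(h{\left(L,6 \right)},6 \cdot 4 \left(-1\right) \right)} + 57 = 139 \left(6 \cdot 4 \left(-1\right)\right)^{2} + 57 = 139 \left(24 \left(-1\right)\right)^{2} + 57 = 139 \left(-24\right)^{2} + 57 = 139 \cdot 576 + 57 = 80064 + 57 = 80121$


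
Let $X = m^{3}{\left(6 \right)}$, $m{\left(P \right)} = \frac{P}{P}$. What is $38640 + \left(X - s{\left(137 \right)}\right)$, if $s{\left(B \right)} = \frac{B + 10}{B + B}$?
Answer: $\frac{10587487}{274} \approx 38640.0$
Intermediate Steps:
$m{\left(P \right)} = 1$
$s{\left(B \right)} = \frac{10 + B}{2 B}$
$X = 1$ ($X = 1^{3} = 1$)
$38640 + \left(X - s{\left(137 \right)}\right) = 38640 + \left(1 - \frac{10 + 137}{2 \cdot 137}\right) = 38640 + \left(1 - \frac{1}{2} \cdot \frac{1}{137} \cdot 147\right) = 38640 + \left(1 - \frac{147}{274}\right) = 38640 + \frac{127}{274} = \frac{10587487}{274}$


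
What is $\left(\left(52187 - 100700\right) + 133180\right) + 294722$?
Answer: $379389$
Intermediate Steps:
$\left(\left(52187 - 100700\right) + 133180\right) + 294722 = \left(-48513 + 133180\right) + 294722 = 84667 + 294722 = 379389$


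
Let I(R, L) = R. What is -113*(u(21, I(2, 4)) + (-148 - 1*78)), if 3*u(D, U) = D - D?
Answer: 25538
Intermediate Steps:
u(D, U) = 0 (u(D, U) = (D - D)/3 = (1/3)*0 = 0)
-113*(u(21, I(2, 4)) + (-148 - 1*78)) = -113*(0 + (-148 - 1*78)) = -113*(0 + (-148 - 78)) = -113*(0 - 226) = -113*(-226) = 25538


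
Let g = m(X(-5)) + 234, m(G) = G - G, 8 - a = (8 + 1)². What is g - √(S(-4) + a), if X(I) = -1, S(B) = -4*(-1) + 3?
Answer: 234 - I*√66 ≈ 234.0 - 8.124*I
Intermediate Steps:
S(B) = 7 (S(B) = 4 + 3 = 7)
a = -73 (a = 8 - (8 + 1)² = 8 - 1*9² = 8 - 1*81 = 8 - 81 = -73)
m(G) = 0
g = 234 (g = 0 + 234 = 234)
g - √(S(-4) + a) = 234 - √(7 - 73) = 234 - √(-66) = 234 - I*√66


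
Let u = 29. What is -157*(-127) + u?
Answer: 19968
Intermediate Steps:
-157*(-127) + u = -157*(-127) + 29 = 19939 + 29 = 19968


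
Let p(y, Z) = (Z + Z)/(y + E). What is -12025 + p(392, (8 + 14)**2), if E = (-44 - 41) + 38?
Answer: -4147657/345 ≈ -12022.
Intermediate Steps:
E = -47 (E = -85 + 38 = -47)
p(y, Z) = 2*Z/(-47 + y) (p(y, Z) = (Z + Z)/(y - 47) = (2*Z)/(-47 + y) = 2*Z/(-47 + y))
-12025 + p(392, (8 + 14)**2) = -12025 + 2*(8 + 14)**2/(-47 + 392) = -12025 + 2*22**2/345 = -12025 + 2*484*(1/345) = -12025 + 968/345 = -4147657/345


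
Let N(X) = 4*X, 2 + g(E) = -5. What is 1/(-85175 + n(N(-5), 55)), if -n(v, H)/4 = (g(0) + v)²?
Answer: -1/88091 ≈ -1.1352e-5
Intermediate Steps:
g(E) = -7 (g(E) = -2 - 5 = -7)
n(v, H) = -4*(-7 + v)²
1/(-85175 + n(N(-5), 55)) = 1/(-85175 - 4*(-7 + 4*(-5))²) = 1/(-85175 - 4*(-7 - 20)²) = 1/(-85175 - 4*(-27)²) = 1/(-85175 - 4*729) = 1/(-85175 - 2916) = 1/(-88091) = -1/88091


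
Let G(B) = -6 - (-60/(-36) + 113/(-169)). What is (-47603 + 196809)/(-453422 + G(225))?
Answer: -37823721/114944251 ≈ -0.32906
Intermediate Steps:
G(B) = -3548/507 (G(B) = -6 - (-60*(-1/36) + 113*(-1/169)) = -6 - (5/3 - 113/169) = -6 - 1*506/507 = -6 - 506/507 = -3548/507)
(-47603 + 196809)/(-453422 + G(225)) = (-47603 + 196809)/(-453422 - 3548/507) = 149206/(-229888502/507) = 149206*(-507/229888502) = -37823721/114944251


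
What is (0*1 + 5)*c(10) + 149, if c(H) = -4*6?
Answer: 29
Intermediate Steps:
c(H) = -24
(0*1 + 5)*c(10) + 149 = (0*1 + 5)*(-24) + 149 = (0 + 5)*(-24) + 149 = 5*(-24) + 149 = -120 + 149 = 29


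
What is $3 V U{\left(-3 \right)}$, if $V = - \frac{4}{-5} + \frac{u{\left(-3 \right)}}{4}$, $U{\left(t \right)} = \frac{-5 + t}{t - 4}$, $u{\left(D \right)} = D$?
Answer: $\frac{6}{35} \approx 0.17143$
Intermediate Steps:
$U{\left(t \right)} = \frac{-5 + t}{-4 + t}$
$V = \frac{1}{20}$ ($V = - \frac{4}{-5} - \frac{3}{4} = \left(-4\right) \left(- \frac{1}{5}\right) - \frac{3}{4} = \frac{4}{5} - \frac{3}{4} = \frac{1}{20} \approx 0.05$)
$3 V U{\left(-3 \right)} = 3 \cdot \frac{1}{20} \frac{-5 - 3}{-4 - 3} = \frac{3 \frac{1}{-7} \left(-8\right)}{20} = \frac{3 \left(\left(- \frac{1}{7}\right) \left(-8\right)\right)}{20} = \frac{3}{20} \cdot \frac{8}{7} = \frac{6}{35}$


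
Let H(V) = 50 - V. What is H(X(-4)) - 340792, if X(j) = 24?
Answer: -340766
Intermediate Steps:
H(X(-4)) - 340792 = (50 - 1*24) - 340792 = (50 - 24) - 340792 = 26 - 340792 = -340766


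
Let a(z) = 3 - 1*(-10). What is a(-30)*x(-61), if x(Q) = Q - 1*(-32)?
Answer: -377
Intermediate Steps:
x(Q) = 32 + Q (x(Q) = Q + 32 = 32 + Q)
a(z) = 13 (a(z) = 3 + 10 = 13)
a(-30)*x(-61) = 13*(32 - 61) = 13*(-29) = -377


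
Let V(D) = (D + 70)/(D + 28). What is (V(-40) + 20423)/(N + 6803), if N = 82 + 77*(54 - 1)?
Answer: 40841/21932 ≈ 1.8622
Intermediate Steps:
V(D) = (70 + D)/(28 + D)
N = 4163 (N = 82 + 77*53 = 82 + 4081 = 4163)
(V(-40) + 20423)/(N + 6803) = ((70 - 40)/(28 - 40) + 20423)/(4163 + 6803) = (30/(-12) + 20423)/10966 = (-1/12*30 + 20423)*(1/10966) = (-5/2 + 20423)*(1/10966) = (40841/2)*(1/10966) = 40841/21932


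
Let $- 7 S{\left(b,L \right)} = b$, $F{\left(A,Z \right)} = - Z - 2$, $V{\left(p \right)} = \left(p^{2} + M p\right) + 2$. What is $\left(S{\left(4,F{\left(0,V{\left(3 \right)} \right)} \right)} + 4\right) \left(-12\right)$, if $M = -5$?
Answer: $- \frac{288}{7} \approx -41.143$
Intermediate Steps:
$V{\left(p \right)} = 2 + p^{2} - 5 p$ ($V{\left(p \right)} = \left(p^{2} - 5 p\right) + 2 = 2 + p^{2} - 5 p$)
$F{\left(A,Z \right)} = -2 - Z$
$S{\left(b,L \right)} = - \frac{b}{7}$
$\left(S{\left(4,F{\left(0,V{\left(3 \right)} \right)} \right)} + 4\right) \left(-12\right) = \left(\left(- \frac{1}{7}\right) 4 + 4\right) \left(-12\right) = \left(- \frac{4}{7} + 4\right) \left(-12\right) = \frac{24}{7} \left(-12\right) = - \frac{288}{7}$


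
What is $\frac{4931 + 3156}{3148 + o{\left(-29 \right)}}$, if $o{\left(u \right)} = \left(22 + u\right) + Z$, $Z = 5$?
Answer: $\frac{8087}{3146} \approx 2.5706$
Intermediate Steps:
$o{\left(u \right)} = 27 + u$ ($o{\left(u \right)} = \left(22 + u\right) + 5 = 27 + u$)
$\frac{4931 + 3156}{3148 + o{\left(-29 \right)}} = \frac{4931 + 3156}{3148 + \left(27 - 29\right)} = \frac{8087}{3148 - 2} = \frac{8087}{3146}$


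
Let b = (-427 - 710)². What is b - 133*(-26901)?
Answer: 4870602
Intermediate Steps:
b = 1292769 (b = (-1137)² = 1292769)
b - 133*(-26901) = 1292769 - 133*(-26901) = 1292769 - 1*(-3577833) = 1292769 + 3577833 = 4870602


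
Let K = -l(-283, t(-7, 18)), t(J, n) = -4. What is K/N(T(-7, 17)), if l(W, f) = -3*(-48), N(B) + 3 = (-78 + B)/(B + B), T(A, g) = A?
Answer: -2016/43 ≈ -46.884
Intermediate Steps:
N(B) = -3 + (-78 + B)/(2*B) (N(B) = -3 + (-78 + B)/(B + B) = -3 + (-78 + B)/((2*B)) = -3 + (-78 + B)*(1/(2*B)) = -3 + (-78 + B)/(2*B))
l(W, f) = 144
K = -144 (K = -1*144 = -144)
K/N(T(-7, 17)) = -144/(-5/2 - 39/(-7)) = -144/(-5/2 - 39*(-⅐)) = -144/(-5/2 + 39/7) = -144/43/14 = -144*14/43 = -2016/43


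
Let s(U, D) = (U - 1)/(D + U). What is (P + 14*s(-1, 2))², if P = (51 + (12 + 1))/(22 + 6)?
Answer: 32400/49 ≈ 661.22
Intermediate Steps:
P = 16/7 (P = (51 + 13)/28 = 64*(1/28) = 16/7 ≈ 2.2857)
s(U, D) = (-1 + U)/(D + U)
(P + 14*s(-1, 2))² = (16/7 + 14*((-1 - 1)/(2 - 1)))² = (16/7 + 14*(-2/1))² = (16/7 + 14*(1*(-2)))² = (16/7 + 14*(-2))² = (16/7 - 28)² = (-180/7)² = 32400/49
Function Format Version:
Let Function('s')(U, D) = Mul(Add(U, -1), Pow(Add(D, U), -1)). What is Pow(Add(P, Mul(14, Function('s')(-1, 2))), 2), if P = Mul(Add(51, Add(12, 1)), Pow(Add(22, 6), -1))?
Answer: Rational(32400, 49) ≈ 661.22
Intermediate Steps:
P = Rational(16, 7) (P = Mul(Add(51, 13), Pow(28, -1)) = Mul(64, Rational(1, 28)) = Rational(16, 7) ≈ 2.2857)
Function('s')(U, D) = Mul(Pow(Add(D, U), -1), Add(-1, U)) (Function('s')(U, D) = Mul(Add(-1, U), Pow(Add(D, U), -1)) = Mul(Pow(Add(D, U), -1), Add(-1, U)))
Pow(Add(P, Mul(14, Function('s')(-1, 2))), 2) = Pow(Add(Rational(16, 7), Mul(14, Mul(Pow(Add(2, -1), -1), Add(-1, -1)))), 2) = Pow(Add(Rational(16, 7), Mul(14, Mul(Pow(1, -1), -2))), 2) = Pow(Add(Rational(16, 7), Mul(14, Mul(1, -2))), 2) = Pow(Add(Rational(16, 7), Mul(14, -2)), 2) = Pow(Add(Rational(16, 7), -28), 2) = Pow(Rational(-180, 7), 2) = Rational(32400, 49)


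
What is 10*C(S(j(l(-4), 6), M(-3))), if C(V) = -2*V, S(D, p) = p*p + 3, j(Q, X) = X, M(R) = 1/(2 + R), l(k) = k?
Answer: -80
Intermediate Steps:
S(D, p) = 3 + p**2 (S(D, p) = p**2 + 3 = 3 + p**2)
10*C(S(j(l(-4), 6), M(-3))) = 10*(-2*(3 + (1/(2 - 3))**2)) = 10*(-2*(3 + (1/(-1))**2)) = 10*(-2*(3 + (-1)**2)) = 10*(-2*(3 + 1)) = 10*(-2*4) = 10*(-8) = -80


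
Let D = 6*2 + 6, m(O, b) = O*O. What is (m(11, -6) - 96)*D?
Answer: 450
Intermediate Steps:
m(O, b) = O**2
D = 18 (D = 12 + 6 = 18)
(m(11, -6) - 96)*D = (11**2 - 96)*18 = (121 - 96)*18 = 25*18 = 450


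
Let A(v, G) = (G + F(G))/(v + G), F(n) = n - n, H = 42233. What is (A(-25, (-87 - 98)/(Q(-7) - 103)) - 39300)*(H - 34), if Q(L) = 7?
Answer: -734681931463/443 ≈ -1.6584e+9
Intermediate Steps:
F(n) = 0
A(v, G) = G/(G + v) (A(v, G) = (G + 0)/(v + G) = G/(G + v))
(A(-25, (-87 - 98)/(Q(-7) - 103)) - 39300)*(H - 34) = (((-87 - 98)/(7 - 103))/((-87 - 98)/(7 - 103) - 25) - 39300)*(42233 - 34) = ((-185/(-96))/(-185/(-96) - 25) - 39300)*42199 = ((-185*(-1/96))/(-185*(-1/96) - 25) - 39300)*42199 = (185/(96*(185/96 - 25)) - 39300)*42199 = (185/(96*(-2215/96)) - 39300)*42199 = ((185/96)*(-96/2215) - 39300)*42199 = (-37/443 - 39300)*42199 = -17409937/443*42199 = -734681931463/443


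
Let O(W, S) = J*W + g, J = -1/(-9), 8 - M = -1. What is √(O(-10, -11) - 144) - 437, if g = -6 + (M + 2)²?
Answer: -437 + I*√271/3 ≈ -437.0 + 5.4874*I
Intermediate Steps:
M = 9 (M = 8 - 1*(-1) = 8 + 1 = 9)
J = ⅑ (J = -1*(-⅑) = ⅑ ≈ 0.11111)
g = 115 (g = -6 + (9 + 2)² = -6 + 11² = -6 + 121 = 115)
O(W, S) = 115 + W/9 (O(W, S) = W/9 + 115 = 115 + W/9)
√(O(-10, -11) - 144) - 437 = √((115 + (⅑)*(-10)) - 144) - 437 = √((115 - 10/9) - 144) - 437 = √(1025/9 - 144) - 437 = √(-271/9) - 437 = I*√271/3 - 437 = -437 + I*√271/3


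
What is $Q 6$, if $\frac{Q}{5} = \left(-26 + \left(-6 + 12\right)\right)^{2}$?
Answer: $12000$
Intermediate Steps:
$Q = 2000$ ($Q = 5 \left(-26 + \left(-6 + 12\right)\right)^{2} = 5 \left(-26 + 6\right)^{2} = 5 \left(-20\right)^{2} = 5 \cdot 400 = 2000$)
$Q 6 = 2000 \cdot 6 = 12000$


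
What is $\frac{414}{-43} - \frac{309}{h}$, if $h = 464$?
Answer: $- \frac{205383}{19952} \approx -10.294$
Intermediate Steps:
$\frac{414}{-43} - \frac{309}{h} = \frac{414}{-43} - \frac{309}{464} = 414 \left(- \frac{1}{43}\right) - \frac{309}{464} = - \frac{414}{43} - \frac{309}{464} = - \frac{205383}{19952}$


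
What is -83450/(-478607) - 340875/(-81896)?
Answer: 169979382325/39195998872 ≈ 4.3367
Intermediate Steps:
-83450/(-478607) - 340875/(-81896) = -83450*(-1/478607) - 340875*(-1/81896) = 83450/478607 + 340875/81896 = 169979382325/39195998872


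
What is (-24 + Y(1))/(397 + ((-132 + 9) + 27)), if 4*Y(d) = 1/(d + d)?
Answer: -191/2408 ≈ -0.079319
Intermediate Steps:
Y(d) = 1/(8*d) (Y(d) = 1/(4*(d + d)) = 1/(4*((2*d))) = (1/(2*d))/4 = 1/(8*d))
(-24 + Y(1))/(397 + ((-132 + 9) + 27)) = (-24 + (1/8)/1)/(397 + ((-132 + 9) + 27)) = (-24 + (1/8)*1)/(397 + (-123 + 27)) = (-24 + 1/8)/(397 - 96) = -191/8/301 = -191/8*1/301 = -191/2408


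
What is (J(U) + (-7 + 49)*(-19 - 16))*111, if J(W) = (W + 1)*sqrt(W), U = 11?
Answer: -163170 + 1332*sqrt(11) ≈ -1.5875e+5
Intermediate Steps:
J(W) = sqrt(W)*(1 + W) (J(W) = (1 + W)*sqrt(W) = sqrt(W)*(1 + W))
(J(U) + (-7 + 49)*(-19 - 16))*111 = (sqrt(11)*(1 + 11) + (-7 + 49)*(-19 - 16))*111 = (sqrt(11)*12 + 42*(-35))*111 = (12*sqrt(11) - 1470)*111 = (-1470 + 12*sqrt(11))*111 = -163170 + 1332*sqrt(11)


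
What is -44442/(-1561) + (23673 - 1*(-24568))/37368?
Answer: 1736012857/58331448 ≈ 29.761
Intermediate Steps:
-44442/(-1561) + (23673 - 1*(-24568))/37368 = -44442*(-1/1561) + (23673 + 24568)*(1/37368) = 44442/1561 + 48241*(1/37368) = 44442/1561 + 48241/37368 = 1736012857/58331448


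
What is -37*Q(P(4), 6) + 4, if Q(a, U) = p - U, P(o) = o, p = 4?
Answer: 78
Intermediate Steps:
Q(a, U) = 4 - U
-37*Q(P(4), 6) + 4 = -37*(4 - 1*6) + 4 = -37*(4 - 6) + 4 = -37*(-2) + 4 = 74 + 4 = 78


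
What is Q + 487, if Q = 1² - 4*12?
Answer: 440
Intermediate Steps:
Q = -47 (Q = 1 - 48 = -47)
Q + 487 = -47 + 487 = 440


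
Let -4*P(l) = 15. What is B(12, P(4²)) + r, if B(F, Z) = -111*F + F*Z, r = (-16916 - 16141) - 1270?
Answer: -35704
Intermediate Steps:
P(l) = -15/4 (P(l) = -¼*15 = -15/4)
r = -34327 (r = -33057 - 1270 = -34327)
B(12, P(4²)) + r = 12*(-111 - 15/4) - 34327 = 12*(-459/4) - 34327 = -1377 - 34327 = -35704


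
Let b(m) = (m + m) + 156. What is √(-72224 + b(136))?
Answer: 2*I*√17949 ≈ 267.95*I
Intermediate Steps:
b(m) = 156 + 2*m (b(m) = 2*m + 156 = 156 + 2*m)
√(-72224 + b(136)) = √(-72224 + (156 + 2*136)) = √(-72224 + (156 + 272)) = √(-72224 + 428) = √(-71796) = 2*I*√17949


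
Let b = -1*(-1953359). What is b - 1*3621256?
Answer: -1667897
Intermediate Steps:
b = 1953359
b - 1*3621256 = 1953359 - 1*3621256 = 1953359 - 3621256 = -1667897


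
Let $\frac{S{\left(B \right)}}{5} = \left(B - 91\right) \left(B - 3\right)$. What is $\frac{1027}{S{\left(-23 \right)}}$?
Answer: $\frac{79}{1140} \approx 0.069298$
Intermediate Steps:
$S{\left(B \right)} = 5 \left(-91 + B\right) \left(-3 + B\right)$ ($S{\left(B \right)} = 5 \left(B - 91\right) \left(B - 3\right) = 5 \left(-91 + B\right) \left(-3 + B\right)$)
$\frac{1027}{S{\left(-23 \right)}} = \frac{1027}{1365 - -10810 + 5 \left(-23\right)^{2}} = \frac{1027}{1365 + 10810 + 5 \cdot 529} = \frac{1027}{1365 + 10810 + 2645} = \frac{1027}{14820} = 1027 \cdot \frac{1}{14820} = \frac{79}{1140}$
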